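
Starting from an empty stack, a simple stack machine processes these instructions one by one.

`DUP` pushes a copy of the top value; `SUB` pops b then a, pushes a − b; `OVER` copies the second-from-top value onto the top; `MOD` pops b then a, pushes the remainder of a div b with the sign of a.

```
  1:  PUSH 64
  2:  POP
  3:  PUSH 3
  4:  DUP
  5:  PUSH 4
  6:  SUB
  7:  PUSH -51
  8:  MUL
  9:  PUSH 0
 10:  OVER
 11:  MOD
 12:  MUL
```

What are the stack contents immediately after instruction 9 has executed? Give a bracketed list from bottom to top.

[3, 51, 0]

PUSH 64  → [64]
POP      → []
PUSH 3   → [3]
DUP      → [3, 3]
PUSH 4   → [3, 3, 4]
SUB      → [3, -1]
PUSH -51 → [3, -1, -51]
MUL      → [3, 51]
PUSH 0   → [3, 51, 0]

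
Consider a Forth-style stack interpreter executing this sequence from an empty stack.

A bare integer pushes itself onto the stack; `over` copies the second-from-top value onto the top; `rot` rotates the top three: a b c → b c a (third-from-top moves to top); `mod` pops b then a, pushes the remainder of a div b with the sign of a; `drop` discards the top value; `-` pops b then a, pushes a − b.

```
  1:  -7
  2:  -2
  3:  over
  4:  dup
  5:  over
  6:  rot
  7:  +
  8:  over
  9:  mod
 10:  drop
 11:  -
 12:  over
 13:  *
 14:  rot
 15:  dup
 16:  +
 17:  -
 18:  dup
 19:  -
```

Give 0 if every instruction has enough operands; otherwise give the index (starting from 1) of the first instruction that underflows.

14

-7   : -7
-2   : -7 -2
over : -7 -2 -7
dup  : -7 -2 -7 -7
over : -7 -2 -7 -7 -7
rot  : -7 -2 -7 -7 -7
+    : -7 -2 -7 -14
over : -7 -2 -7 -14 -7
mod  : -7 -2 -7 0
drop : -7 -2 -7
-    : -7 5
over : -7 5 -7
*    : -7 -35
rot  — needs 3 operands, stack has 2 → underflow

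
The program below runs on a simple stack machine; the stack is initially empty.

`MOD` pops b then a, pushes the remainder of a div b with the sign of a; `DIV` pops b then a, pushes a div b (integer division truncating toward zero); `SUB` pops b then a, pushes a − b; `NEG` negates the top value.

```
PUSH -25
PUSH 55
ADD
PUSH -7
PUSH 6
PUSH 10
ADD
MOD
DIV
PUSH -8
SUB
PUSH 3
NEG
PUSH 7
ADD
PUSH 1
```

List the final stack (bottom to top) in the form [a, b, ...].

[4, 4, 1]

PUSH -25 : [-25]
PUSH 55  : [-25, 55]
ADD      : [30]
PUSH -7  : [30, -7]
PUSH 6   : [30, -7, 6]
PUSH 10  : [30, -7, 6, 10]
ADD      : [30, -7, 16]
MOD      : [30, -7]
DIV      : [-4]
PUSH -8  : [-4, -8]
SUB      : [4]
PUSH 3   : [4, 3]
NEG      : [4, -3]
PUSH 7   : [4, -3, 7]
ADD      : [4, 4]
PUSH 1   : [4, 4, 1]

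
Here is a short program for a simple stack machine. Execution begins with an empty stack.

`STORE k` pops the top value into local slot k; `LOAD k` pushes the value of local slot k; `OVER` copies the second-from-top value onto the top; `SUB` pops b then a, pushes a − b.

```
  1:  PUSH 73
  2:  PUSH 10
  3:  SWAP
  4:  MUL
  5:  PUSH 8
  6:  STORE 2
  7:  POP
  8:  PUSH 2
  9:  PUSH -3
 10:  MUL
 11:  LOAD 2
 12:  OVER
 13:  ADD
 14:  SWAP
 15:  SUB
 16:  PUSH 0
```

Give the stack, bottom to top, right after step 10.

PUSH 73  [73]
PUSH 10  [73, 10]
SWAP     [10, 73]
MUL      [730]
PUSH 8   [730, 8]
STORE 2  [730]
POP      []
PUSH 2   [2]
PUSH -3  [2, -3]
MUL      [-6]

[-6]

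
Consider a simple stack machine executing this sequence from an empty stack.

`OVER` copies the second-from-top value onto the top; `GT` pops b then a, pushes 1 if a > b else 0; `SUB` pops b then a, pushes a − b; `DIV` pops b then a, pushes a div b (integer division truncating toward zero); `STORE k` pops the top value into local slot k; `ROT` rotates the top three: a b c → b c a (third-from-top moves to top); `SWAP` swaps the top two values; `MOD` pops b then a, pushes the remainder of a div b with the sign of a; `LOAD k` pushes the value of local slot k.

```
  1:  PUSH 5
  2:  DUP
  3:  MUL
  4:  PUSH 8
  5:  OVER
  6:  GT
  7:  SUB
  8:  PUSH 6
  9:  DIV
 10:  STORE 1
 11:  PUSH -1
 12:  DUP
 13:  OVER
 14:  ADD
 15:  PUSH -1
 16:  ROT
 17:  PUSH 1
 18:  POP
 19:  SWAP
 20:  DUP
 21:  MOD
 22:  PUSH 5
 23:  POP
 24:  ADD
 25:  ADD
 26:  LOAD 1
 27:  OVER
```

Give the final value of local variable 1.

PUSH 5  : [5]
DUP     : [5, 5]
MUL     : [25]
PUSH 8  : [25, 8]
OVER    : [25, 8, 25]
GT      : [25, 0]
SUB     : [25]
PUSH 6  : [25, 6]
DIV     : [4]
STORE 1 : []
PUSH -1 : [-1]
DUP     : [-1, -1]
OVER    : [-1, -1, -1]
ADD     : [-1, -2]
PUSH -1 : [-1, -2, -1]
ROT     : [-2, -1, -1]
PUSH 1  : [-2, -1, -1, 1]
POP     : [-2, -1, -1]
SWAP    : [-2, -1, -1]
DUP     : [-2, -1, -1, -1]
MOD     : [-2, -1, 0]
PUSH 5  : [-2, -1, 0, 5]
POP     : [-2, -1, 0]
ADD     : [-2, -1]
ADD     : [-3]
LOAD 1  : [-3, 4]
OVER    : [-3, 4, -3]

4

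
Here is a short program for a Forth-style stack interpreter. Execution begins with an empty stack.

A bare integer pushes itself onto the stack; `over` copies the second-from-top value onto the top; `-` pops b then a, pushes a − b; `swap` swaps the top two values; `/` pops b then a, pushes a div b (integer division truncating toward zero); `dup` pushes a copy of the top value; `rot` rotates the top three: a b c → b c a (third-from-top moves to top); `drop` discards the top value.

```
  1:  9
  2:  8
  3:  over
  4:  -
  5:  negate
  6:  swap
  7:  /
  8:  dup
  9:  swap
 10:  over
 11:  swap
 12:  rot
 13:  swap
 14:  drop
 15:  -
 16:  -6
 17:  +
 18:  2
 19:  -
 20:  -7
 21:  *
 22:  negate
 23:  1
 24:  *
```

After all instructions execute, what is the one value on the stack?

9       9
8       9 8
over    9 8 9
-       9 -1
negate  9 1
swap    1 9
/       0
dup     0 0
swap    0 0
over    0 0 0
swap    0 0 0
rot     0 0 0
swap    0 0 0
drop    0 0
-       0
-6      0 -6
+       -6
2       -6 2
-       -8
-7      -8 -7
*       56
negate  -56
1       -56 1
*       -56

-56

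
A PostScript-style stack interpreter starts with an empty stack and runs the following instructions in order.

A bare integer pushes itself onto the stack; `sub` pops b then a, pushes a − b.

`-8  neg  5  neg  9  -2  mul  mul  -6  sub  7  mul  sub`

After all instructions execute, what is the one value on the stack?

-8  : -8
neg : 8
5   : 8 5
neg : 8 -5
9   : 8 -5 9
-2  : 8 -5 9 -2
mul : 8 -5 -18
mul : 8 90
-6  : 8 90 -6
sub : 8 96
7   : 8 96 7
mul : 8 672
sub : -664

-664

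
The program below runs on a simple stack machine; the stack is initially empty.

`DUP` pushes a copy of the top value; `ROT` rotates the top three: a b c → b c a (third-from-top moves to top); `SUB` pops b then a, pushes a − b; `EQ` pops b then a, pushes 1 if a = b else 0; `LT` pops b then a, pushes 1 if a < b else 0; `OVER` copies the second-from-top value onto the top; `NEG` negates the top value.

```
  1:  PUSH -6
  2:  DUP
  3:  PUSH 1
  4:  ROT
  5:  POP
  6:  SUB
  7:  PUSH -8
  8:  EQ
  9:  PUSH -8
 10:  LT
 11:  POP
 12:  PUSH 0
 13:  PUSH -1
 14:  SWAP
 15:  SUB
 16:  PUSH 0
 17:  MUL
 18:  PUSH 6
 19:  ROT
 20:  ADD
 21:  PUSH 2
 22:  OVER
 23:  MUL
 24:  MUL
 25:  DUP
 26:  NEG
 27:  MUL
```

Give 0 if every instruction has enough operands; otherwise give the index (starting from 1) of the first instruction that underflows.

PUSH -6 : -6
DUP     : -6 -6
PUSH 1  : -6 -6 1
ROT     : -6 1 -6
POP     : -6 1
SUB     : -7
PUSH -8 : -7 -8
EQ      : 0
PUSH -8 : 0 -8
LT      : 0
POP     : (empty)
PUSH 0  : 0
PUSH -1 : 0 -1
SWAP    : -1 0
SUB     : -1
PUSH 0  : -1 0
MUL     : 0
PUSH 6  : 0 6
ROT  — needs 3 operands, stack has 2 → underflow

19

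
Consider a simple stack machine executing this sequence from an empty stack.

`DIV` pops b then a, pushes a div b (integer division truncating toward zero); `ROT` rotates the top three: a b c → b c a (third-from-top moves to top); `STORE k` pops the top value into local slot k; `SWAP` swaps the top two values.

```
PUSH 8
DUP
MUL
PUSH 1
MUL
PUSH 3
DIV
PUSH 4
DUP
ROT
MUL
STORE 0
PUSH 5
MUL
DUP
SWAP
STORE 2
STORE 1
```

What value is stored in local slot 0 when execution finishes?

84

PUSH 8   8
DUP      8 8
MUL      64
PUSH 1   64 1
MUL      64
PUSH 3   64 3
DIV      21
PUSH 4   21 4
DUP      21 4 4
ROT      4 4 21
MUL      4 84
STORE 0  4
PUSH 5   4 5
MUL      20
DUP      20 20
SWAP     20 20
STORE 2  20
STORE 1  (empty)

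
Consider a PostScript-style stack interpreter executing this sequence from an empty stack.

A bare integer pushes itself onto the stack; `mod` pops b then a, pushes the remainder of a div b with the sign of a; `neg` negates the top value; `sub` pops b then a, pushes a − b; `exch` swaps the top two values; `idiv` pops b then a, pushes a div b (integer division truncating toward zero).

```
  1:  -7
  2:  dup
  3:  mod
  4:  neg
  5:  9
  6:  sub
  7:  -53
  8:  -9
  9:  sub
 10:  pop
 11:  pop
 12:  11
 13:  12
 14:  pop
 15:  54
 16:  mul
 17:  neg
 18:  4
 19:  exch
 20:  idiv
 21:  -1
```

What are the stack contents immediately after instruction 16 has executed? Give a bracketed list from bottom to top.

-7   -7
dup  -7 -7
mod  0
neg  0
9    0 9
sub  -9
-53  -9 -53
-9   -9 -53 -9
sub  -9 -44
pop  -9
pop  (empty)
11   11
12   11 12
pop  11
54   11 54
mul  594

[594]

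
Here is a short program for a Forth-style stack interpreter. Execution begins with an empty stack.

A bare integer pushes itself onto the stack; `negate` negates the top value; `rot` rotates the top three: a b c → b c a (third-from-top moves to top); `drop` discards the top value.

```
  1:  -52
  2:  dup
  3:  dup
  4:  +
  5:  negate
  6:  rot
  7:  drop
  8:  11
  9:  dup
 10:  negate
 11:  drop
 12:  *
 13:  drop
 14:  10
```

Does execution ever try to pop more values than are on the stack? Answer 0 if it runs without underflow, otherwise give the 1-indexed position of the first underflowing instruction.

6

-52    → [-52]
dup    → [-52, -52]
dup    → [-52, -52, -52]
+      → [-52, -104]
negate → [-52, 104]
rot  — needs 3 operands, stack has 2 → underflow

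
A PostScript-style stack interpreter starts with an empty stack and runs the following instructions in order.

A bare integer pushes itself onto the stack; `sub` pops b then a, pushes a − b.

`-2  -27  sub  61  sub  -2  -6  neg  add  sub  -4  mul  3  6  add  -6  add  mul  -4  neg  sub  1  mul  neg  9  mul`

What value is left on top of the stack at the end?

-4284

-2   -2
-27  -2 -27
sub  25
61   25 61
sub  -36
-2   -36 -2
-6   -36 -2 -6
neg  -36 -2 6
add  -36 4
sub  -40
-4   -40 -4
mul  160
3    160 3
6    160 3 6
add  160 9
-6   160 9 -6
add  160 3
mul  480
-4   480 -4
neg  480 4
sub  476
1    476 1
mul  476
neg  -476
9    -476 9
mul  -4284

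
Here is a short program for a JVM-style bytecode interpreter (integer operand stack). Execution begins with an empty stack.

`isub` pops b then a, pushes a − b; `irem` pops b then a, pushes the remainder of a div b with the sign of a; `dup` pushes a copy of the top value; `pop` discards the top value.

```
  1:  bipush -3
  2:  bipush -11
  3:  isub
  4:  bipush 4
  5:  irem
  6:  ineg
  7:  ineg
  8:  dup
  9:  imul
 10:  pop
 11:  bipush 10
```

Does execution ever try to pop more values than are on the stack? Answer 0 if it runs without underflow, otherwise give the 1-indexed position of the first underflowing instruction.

0

bipush -3   -3
bipush -11  -3 -11
isub        8
bipush 4    8 4
irem        0
ineg        0
ineg        0
dup         0 0
imul        0
pop         (empty)
bipush 10   10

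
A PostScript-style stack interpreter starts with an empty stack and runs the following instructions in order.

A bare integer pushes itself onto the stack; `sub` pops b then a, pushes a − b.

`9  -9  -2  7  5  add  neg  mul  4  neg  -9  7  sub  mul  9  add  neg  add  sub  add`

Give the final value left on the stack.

49

9    9
-9   9 -9
-2   9 -9 -2
7    9 -9 -2 7
5    9 -9 -2 7 5
add  9 -9 -2 12
neg  9 -9 -2 -12
mul  9 -9 24
4    9 -9 24 4
neg  9 -9 24 -4
-9   9 -9 24 -4 -9
7    9 -9 24 -4 -9 7
sub  9 -9 24 -4 -16
mul  9 -9 24 64
9    9 -9 24 64 9
add  9 -9 24 73
neg  9 -9 24 -73
add  9 -9 -49
sub  9 40
add  49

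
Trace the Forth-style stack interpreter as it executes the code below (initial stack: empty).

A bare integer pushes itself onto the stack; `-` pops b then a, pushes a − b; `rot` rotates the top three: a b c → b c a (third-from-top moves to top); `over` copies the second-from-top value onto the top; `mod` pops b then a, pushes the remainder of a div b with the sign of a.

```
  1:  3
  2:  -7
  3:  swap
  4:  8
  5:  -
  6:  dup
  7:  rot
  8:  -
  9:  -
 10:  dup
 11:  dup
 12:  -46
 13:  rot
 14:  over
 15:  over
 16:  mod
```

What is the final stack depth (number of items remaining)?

5

3    -> 3
-7   -> 3 -7
swap -> -7 3
8    -> -7 3 8
-    -> -7 -5
dup  -> -7 -5 -5
rot  -> -5 -5 -7
-    -> -5 2
-    -> -7
dup  -> -7 -7
dup  -> -7 -7 -7
-46  -> -7 -7 -7 -46
rot  -> -7 -7 -46 -7
over -> -7 -7 -46 -7 -46
over -> -7 -7 -46 -7 -46 -7
mod  -> -7 -7 -46 -7 -4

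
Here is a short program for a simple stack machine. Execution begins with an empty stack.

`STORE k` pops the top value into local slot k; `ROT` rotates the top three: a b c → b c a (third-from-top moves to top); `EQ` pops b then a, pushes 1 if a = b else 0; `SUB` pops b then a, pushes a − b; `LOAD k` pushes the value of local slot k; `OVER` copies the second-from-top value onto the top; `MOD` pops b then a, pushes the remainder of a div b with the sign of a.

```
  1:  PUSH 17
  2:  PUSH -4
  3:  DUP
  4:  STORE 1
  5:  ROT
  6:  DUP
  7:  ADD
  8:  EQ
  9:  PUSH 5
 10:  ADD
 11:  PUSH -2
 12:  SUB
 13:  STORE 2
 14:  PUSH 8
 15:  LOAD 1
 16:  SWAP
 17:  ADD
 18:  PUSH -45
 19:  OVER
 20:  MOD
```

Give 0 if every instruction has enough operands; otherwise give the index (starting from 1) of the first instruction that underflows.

PUSH 17 -> 17
PUSH -4 -> 17 -4
DUP     -> 17 -4 -4
STORE 1 -> 17 -4
ROT  — needs 3 operands, stack has 2 → underflow

5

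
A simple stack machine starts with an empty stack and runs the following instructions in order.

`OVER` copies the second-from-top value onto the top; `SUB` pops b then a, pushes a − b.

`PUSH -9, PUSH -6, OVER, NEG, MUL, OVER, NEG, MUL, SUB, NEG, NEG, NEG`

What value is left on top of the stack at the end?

-477

PUSH -9 : -9
PUSH -6 : -9 -6
OVER    : -9 -6 -9
NEG     : -9 -6 9
MUL     : -9 -54
OVER    : -9 -54 -9
NEG     : -9 -54 9
MUL     : -9 -486
SUB     : 477
NEG     : -477
NEG     : 477
NEG     : -477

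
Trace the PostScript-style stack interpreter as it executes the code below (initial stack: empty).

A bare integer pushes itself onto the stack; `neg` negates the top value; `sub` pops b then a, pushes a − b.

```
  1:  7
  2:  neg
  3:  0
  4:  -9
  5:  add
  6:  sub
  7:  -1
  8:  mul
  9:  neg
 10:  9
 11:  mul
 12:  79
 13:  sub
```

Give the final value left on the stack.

-61

7   : [7]
neg : [-7]
0   : [-7, 0]
-9  : [-7, 0, -9]
add : [-7, -9]
sub : [2]
-1  : [2, -1]
mul : [-2]
neg : [2]
9   : [2, 9]
mul : [18]
79  : [18, 79]
sub : [-61]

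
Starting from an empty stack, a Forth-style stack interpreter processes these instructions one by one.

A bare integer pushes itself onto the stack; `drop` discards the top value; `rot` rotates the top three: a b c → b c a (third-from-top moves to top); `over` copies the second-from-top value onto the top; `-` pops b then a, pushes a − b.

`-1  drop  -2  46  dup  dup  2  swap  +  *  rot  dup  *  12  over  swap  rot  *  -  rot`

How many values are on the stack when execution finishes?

3

-1    -1
drop  (empty)
-2    -2
46    -2 46
dup   -2 46 46
dup   -2 46 46 46
2     -2 46 46 46 2
swap  -2 46 46 2 46
+     -2 46 46 48
*     -2 46 2208
rot   46 2208 -2
dup   46 2208 -2 -2
*     46 2208 4
12    46 2208 4 12
over  46 2208 4 12 4
swap  46 2208 4 4 12
rot   46 2208 4 12 4
*     46 2208 4 48
-     46 2208 -44
rot   2208 -44 46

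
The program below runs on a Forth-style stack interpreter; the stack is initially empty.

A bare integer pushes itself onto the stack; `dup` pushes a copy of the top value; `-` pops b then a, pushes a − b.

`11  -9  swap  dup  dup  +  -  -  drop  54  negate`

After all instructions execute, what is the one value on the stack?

-54

11     → 11
-9     → 11 -9
swap   → -9 11
dup    → -9 11 11
dup    → -9 11 11 11
+      → -9 11 22
-      → -9 -11
-      → 2
drop   → (empty)
54     → 54
negate → -54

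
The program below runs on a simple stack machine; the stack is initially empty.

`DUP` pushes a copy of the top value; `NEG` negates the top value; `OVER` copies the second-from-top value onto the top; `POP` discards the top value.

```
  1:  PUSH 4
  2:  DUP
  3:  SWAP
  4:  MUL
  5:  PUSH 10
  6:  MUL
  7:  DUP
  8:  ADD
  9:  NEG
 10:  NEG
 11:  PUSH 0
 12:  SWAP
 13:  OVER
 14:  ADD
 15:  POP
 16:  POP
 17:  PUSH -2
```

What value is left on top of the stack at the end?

-2

PUSH 4  → 4
DUP     → 4 4
SWAP    → 4 4
MUL     → 16
PUSH 10 → 16 10
MUL     → 160
DUP     → 160 160
ADD     → 320
NEG     → -320
NEG     → 320
PUSH 0  → 320 0
SWAP    → 0 320
OVER    → 0 320 0
ADD     → 0 320
POP     → 0
POP     → (empty)
PUSH -2 → -2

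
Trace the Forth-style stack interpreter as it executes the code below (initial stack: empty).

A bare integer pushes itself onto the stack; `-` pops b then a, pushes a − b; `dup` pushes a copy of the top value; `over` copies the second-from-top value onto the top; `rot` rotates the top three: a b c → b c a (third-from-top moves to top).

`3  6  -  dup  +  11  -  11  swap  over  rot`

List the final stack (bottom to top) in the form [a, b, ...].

3     [3]
6     [3, 6]
-     [-3]
dup   [-3, -3]
+     [-6]
11    [-6, 11]
-     [-17]
11    [-17, 11]
swap  [11, -17]
over  [11, -17, 11]
rot   [-17, 11, 11]

[-17, 11, 11]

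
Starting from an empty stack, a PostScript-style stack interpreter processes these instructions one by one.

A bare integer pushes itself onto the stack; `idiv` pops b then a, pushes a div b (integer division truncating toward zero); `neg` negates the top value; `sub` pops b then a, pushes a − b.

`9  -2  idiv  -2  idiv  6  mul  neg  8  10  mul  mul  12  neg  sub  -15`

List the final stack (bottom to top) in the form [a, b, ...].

[-948, -15]

9    → [9]
-2   → [9, -2]
idiv → [-4]
-2   → [-4, -2]
idiv → [2]
6    → [2, 6]
mul  → [12]
neg  → [-12]
8    → [-12, 8]
10   → [-12, 8, 10]
mul  → [-12, 80]
mul  → [-960]
12   → [-960, 12]
neg  → [-960, -12]
sub  → [-948]
-15  → [-948, -15]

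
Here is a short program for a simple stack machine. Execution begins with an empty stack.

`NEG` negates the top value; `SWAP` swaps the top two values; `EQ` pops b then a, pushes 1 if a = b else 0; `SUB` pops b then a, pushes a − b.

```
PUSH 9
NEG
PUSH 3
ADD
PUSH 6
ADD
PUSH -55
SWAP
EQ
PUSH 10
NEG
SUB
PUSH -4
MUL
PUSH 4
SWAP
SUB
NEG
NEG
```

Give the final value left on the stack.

PUSH 9   -> 9
NEG      -> -9
PUSH 3   -> -9 3
ADD      -> -6
PUSH 6   -> -6 6
ADD      -> 0
PUSH -55 -> 0 -55
SWAP     -> -55 0
EQ       -> 0
PUSH 10  -> 0 10
NEG      -> 0 -10
SUB      -> 10
PUSH -4  -> 10 -4
MUL      -> -40
PUSH 4   -> -40 4
SWAP     -> 4 -40
SUB      -> 44
NEG      -> -44
NEG      -> 44

44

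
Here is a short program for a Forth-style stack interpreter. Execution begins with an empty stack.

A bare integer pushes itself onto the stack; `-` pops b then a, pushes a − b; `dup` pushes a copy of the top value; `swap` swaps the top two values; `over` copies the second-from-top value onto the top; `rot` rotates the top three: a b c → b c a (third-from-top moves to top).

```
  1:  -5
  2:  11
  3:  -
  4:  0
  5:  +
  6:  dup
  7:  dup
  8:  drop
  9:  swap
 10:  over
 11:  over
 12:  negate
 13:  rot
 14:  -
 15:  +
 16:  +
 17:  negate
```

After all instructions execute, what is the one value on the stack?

0

-5     -> -5
11     -> -5 11
-      -> -16
0      -> -16 0
+      -> -16
dup    -> -16 -16
dup    -> -16 -16 -16
drop   -> -16 -16
swap   -> -16 -16
over   -> -16 -16 -16
over   -> -16 -16 -16 -16
negate -> -16 -16 -16 16
rot    -> -16 -16 16 -16
-      -> -16 -16 32
+      -> -16 16
+      -> 0
negate -> 0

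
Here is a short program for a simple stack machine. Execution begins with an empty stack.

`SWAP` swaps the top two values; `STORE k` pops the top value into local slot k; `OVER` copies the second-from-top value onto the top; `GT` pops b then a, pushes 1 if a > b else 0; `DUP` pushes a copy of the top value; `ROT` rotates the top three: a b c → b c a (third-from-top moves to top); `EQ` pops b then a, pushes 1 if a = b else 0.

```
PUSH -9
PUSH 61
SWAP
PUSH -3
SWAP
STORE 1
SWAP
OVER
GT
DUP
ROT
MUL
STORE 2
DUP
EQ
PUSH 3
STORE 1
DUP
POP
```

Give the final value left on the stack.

1

PUSH -9  -9
PUSH 61  -9 61
SWAP     61 -9
PUSH -3  61 -9 -3
SWAP     61 -3 -9
STORE 1  61 -3
SWAP     -3 61
OVER     -3 61 -3
GT       -3 1
DUP      -3 1 1
ROT      1 1 -3
MUL      1 -3
STORE 2  1
DUP      1 1
EQ       1
PUSH 3   1 3
STORE 1  1
DUP      1 1
POP      1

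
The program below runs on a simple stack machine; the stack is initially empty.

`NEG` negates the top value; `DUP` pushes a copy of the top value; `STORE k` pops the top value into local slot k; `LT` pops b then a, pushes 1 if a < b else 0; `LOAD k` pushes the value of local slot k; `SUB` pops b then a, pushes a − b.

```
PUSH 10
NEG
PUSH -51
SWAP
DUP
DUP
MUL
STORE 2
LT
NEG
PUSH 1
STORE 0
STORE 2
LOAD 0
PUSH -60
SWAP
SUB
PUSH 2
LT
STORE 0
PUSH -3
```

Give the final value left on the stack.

PUSH 10   10
NEG       -10
PUSH -51  -10 -51
SWAP      -51 -10
DUP       -51 -10 -10
DUP       -51 -10 -10 -10
MUL       -51 -10 100
STORE 2   -51 -10
LT        1
NEG       -1
PUSH 1    -1 1
STORE 0   -1
STORE 2   (empty)
LOAD 0    1
PUSH -60  1 -60
SWAP      -60 1
SUB       -61
PUSH 2    -61 2
LT        1
STORE 0   (empty)
PUSH -3   -3

-3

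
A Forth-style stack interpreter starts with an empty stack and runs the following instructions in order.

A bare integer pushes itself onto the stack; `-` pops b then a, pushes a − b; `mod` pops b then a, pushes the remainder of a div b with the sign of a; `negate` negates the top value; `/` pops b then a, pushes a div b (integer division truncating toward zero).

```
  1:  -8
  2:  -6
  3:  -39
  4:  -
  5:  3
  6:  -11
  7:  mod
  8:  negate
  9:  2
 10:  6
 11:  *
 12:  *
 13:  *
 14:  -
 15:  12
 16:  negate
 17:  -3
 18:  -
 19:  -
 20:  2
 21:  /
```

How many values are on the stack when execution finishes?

1

-8     → [-8]
-6     → [-8, -6]
-39    → [-8, -6, -39]
-      → [-8, 33]
3      → [-8, 33, 3]
-11    → [-8, 33, 3, -11]
mod    → [-8, 33, 3]
negate → [-8, 33, -3]
2      → [-8, 33, -3, 2]
6      → [-8, 33, -3, 2, 6]
*      → [-8, 33, -3, 12]
*      → [-8, 33, -36]
*      → [-8, -1188]
-      → [1180]
12     → [1180, 12]
negate → [1180, -12]
-3     → [1180, -12, -3]
-      → [1180, -9]
-      → [1189]
2      → [1189, 2]
/      → [594]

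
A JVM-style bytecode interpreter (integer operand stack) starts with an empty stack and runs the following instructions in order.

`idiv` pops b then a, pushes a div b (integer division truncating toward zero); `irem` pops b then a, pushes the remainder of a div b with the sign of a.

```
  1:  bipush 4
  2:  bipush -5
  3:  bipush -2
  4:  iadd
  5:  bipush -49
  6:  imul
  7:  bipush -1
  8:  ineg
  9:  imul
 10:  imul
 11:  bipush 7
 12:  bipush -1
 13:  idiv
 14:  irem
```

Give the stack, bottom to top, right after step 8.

[4, 343, 1]

bipush 4   -> 4
bipush -5  -> 4 -5
bipush -2  -> 4 -5 -2
iadd       -> 4 -7
bipush -49 -> 4 -7 -49
imul       -> 4 343
bipush -1  -> 4 343 -1
ineg       -> 4 343 1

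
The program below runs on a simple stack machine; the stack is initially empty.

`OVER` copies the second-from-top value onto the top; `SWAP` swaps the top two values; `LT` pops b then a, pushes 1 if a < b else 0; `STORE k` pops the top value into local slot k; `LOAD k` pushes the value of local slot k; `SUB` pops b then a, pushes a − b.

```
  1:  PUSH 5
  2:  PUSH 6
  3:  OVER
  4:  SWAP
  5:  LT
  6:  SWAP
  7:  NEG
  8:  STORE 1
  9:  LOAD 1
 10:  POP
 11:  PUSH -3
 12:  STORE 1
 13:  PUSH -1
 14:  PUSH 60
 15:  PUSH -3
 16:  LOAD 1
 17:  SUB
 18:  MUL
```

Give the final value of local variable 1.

-3

PUSH 5   5
PUSH 6   5 6
OVER     5 6 5
SWAP     5 5 6
LT       5 1
SWAP     1 5
NEG      1 -5
STORE 1  1
LOAD 1   1 -5
POP      1
PUSH -3  1 -3
STORE 1  1
PUSH -1  1 -1
PUSH 60  1 -1 60
PUSH -3  1 -1 60 -3
LOAD 1   1 -1 60 -3 -3
SUB      1 -1 60 0
MUL      1 -1 0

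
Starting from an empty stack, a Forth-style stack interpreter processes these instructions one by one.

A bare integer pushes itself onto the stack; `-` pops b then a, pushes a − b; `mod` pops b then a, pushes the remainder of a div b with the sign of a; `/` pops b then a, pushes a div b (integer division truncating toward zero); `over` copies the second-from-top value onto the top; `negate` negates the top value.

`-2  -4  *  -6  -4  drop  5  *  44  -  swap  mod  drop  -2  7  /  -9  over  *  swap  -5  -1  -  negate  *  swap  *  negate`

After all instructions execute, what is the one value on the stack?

0

-2     → [-2]
-4     → [-2, -4]
*      → [8]
-6     → [8, -6]
-4     → [8, -6, -4]
drop   → [8, -6]
5      → [8, -6, 5]
*      → [8, -30]
44     → [8, -30, 44]
-      → [8, -74]
swap   → [-74, 8]
mod    → [-2]
drop   → []
-2     → [-2]
7      → [-2, 7]
/      → [0]
-9     → [0, -9]
over   → [0, -9, 0]
*      → [0, 0]
swap   → [0, 0]
-5     → [0, 0, -5]
-1     → [0, 0, -5, -1]
-      → [0, 0, -4]
negate → [0, 0, 4]
*      → [0, 0]
swap   → [0, 0]
*      → [0]
negate → [0]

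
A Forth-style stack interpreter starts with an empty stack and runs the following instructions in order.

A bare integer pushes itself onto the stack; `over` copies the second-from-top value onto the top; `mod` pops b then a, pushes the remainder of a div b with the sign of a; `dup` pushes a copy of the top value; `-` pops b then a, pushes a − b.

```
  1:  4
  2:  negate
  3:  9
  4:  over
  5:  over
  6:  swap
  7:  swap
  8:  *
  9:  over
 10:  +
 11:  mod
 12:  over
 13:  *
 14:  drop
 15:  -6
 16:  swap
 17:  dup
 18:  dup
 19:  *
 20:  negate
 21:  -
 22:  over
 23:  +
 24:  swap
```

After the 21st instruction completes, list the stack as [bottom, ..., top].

[-6, 12]

4      : [4]
negate : [-4]
9      : [-4, 9]
over   : [-4, 9, -4]
over   : [-4, 9, -4, 9]
swap   : [-4, 9, 9, -4]
swap   : [-4, 9, -4, 9]
*      : [-4, 9, -36]
over   : [-4, 9, -36, 9]
+      : [-4, 9, -27]
mod    : [-4, 9]
over   : [-4, 9, -4]
*      : [-4, -36]
drop   : [-4]
-6     : [-4, -6]
swap   : [-6, -4]
dup    : [-6, -4, -4]
dup    : [-6, -4, -4, -4]
*      : [-6, -4, 16]
negate : [-6, -4, -16]
-      : [-6, 12]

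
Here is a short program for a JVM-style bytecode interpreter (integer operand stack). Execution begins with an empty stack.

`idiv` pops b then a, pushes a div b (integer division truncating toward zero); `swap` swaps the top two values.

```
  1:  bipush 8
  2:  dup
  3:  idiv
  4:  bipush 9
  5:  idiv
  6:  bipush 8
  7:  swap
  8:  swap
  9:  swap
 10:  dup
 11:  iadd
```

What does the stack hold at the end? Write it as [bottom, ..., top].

[8, 0]

bipush 8 → 8
dup      → 8 8
idiv     → 1
bipush 9 → 1 9
idiv     → 0
bipush 8 → 0 8
swap     → 8 0
swap     → 0 8
swap     → 8 0
dup      → 8 0 0
iadd     → 8 0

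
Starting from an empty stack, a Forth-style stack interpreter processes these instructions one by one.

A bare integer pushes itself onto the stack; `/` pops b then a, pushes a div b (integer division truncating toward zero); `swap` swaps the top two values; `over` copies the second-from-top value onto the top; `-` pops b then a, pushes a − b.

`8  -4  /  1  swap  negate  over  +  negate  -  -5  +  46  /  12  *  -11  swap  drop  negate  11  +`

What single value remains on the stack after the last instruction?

22

8      → 8
-4     → 8 -4
/      → -2
1      → -2 1
swap   → 1 -2
negate → 1 2
over   → 1 2 1
+      → 1 3
negate → 1 -3
-      → 4
-5     → 4 -5
+      → -1
46     → -1 46
/      → 0
12     → 0 12
*      → 0
-11    → 0 -11
swap   → -11 0
drop   → -11
negate → 11
11     → 11 11
+      → 22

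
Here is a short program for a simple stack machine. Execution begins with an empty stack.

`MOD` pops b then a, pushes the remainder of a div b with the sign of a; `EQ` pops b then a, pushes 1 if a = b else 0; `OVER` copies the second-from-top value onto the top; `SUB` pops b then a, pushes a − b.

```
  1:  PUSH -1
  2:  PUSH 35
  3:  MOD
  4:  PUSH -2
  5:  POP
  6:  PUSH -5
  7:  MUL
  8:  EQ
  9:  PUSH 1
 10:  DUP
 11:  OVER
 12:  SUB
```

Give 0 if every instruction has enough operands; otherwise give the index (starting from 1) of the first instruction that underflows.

PUSH -1  -1
PUSH 35  -1 35
MOD      -1
PUSH -2  -1 -2
POP      -1
PUSH -5  -1 -5
MUL      5
EQ  — needs 2 operands, stack has 1 → underflow

8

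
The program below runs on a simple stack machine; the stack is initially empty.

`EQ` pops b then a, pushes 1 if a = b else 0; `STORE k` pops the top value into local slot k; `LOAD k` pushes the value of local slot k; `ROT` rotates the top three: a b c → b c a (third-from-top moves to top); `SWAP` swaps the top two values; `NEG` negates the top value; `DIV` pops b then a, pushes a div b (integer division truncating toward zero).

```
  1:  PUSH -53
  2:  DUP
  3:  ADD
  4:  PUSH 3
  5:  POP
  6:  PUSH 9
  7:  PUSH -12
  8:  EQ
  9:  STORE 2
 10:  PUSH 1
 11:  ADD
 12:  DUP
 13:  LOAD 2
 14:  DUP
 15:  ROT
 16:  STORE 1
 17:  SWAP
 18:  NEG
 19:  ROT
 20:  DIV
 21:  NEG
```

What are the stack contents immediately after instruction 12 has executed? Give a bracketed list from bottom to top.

PUSH -53 -> [-53]
DUP      -> [-53, -53]
ADD      -> [-106]
PUSH 3   -> [-106, 3]
POP      -> [-106]
PUSH 9   -> [-106, 9]
PUSH -12 -> [-106, 9, -12]
EQ       -> [-106, 0]
STORE 2  -> [-106]
PUSH 1   -> [-106, 1]
ADD      -> [-105]
DUP      -> [-105, -105]

[-105, -105]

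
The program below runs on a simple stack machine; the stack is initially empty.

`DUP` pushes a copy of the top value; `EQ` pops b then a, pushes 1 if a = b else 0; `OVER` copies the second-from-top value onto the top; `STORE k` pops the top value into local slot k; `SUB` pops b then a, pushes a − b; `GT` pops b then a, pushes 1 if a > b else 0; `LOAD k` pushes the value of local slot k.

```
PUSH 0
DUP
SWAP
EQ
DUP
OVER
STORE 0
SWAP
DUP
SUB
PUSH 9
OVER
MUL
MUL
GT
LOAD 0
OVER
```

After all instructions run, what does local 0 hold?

PUSH 0   [0]
DUP      [0, 0]
SWAP     [0, 0]
EQ       [1]
DUP      [1, 1]
OVER     [1, 1, 1]
STORE 0  [1, 1]
SWAP     [1, 1]
DUP      [1, 1, 1]
SUB      [1, 0]
PUSH 9   [1, 0, 9]
OVER     [1, 0, 9, 0]
MUL      [1, 0, 0]
MUL      [1, 0]
GT       [1]
LOAD 0   [1, 1]
OVER     [1, 1, 1]

1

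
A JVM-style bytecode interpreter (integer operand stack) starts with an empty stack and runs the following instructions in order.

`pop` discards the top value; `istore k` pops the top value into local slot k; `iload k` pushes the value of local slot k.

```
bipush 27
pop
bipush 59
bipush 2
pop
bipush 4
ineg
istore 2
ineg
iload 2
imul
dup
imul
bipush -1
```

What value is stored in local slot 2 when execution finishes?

bipush 27 : 27
pop       : (empty)
bipush 59 : 59
bipush 2  : 59 2
pop       : 59
bipush 4  : 59 4
ineg      : 59 -4
istore 2  : 59
ineg      : -59
iload 2   : -59 -4
imul      : 236
dup       : 236 236
imul      : 55696
bipush -1 : 55696 -1

-4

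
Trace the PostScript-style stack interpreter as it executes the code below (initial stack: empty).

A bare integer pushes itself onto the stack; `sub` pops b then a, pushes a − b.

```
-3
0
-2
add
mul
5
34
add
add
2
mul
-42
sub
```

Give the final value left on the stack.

132

-3   -3
0    -3 0
-2   -3 0 -2
add  -3 -2
mul  6
5    6 5
34   6 5 34
add  6 39
add  45
2    45 2
mul  90
-42  90 -42
sub  132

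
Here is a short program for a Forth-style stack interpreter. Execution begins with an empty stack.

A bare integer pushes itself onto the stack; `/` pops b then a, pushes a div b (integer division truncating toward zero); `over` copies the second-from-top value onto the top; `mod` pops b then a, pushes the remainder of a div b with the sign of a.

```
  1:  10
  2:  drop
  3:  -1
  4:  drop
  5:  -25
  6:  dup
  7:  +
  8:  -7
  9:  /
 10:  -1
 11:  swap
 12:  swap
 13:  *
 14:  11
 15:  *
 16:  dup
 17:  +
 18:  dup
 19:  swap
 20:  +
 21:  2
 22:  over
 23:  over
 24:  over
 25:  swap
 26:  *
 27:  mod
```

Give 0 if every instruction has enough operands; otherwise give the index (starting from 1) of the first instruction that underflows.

10   → 10
drop → (empty)
-1   → -1
drop → (empty)
-25  → -25
dup  → -25 -25
+    → -50
-7   → -50 -7
/    → 7
-1   → 7 -1
swap → -1 7
swap → 7 -1
*    → -7
11   → -7 11
*    → -77
dup  → -77 -77
+    → -154
dup  → -154 -154
swap → -154 -154
+    → -308
2    → -308 2
over → -308 2 -308
over → -308 2 -308 2
over → -308 2 -308 2 -308
swap → -308 2 -308 -308 2
*    → -308 2 -308 -616
mod  → -308 2 -308

0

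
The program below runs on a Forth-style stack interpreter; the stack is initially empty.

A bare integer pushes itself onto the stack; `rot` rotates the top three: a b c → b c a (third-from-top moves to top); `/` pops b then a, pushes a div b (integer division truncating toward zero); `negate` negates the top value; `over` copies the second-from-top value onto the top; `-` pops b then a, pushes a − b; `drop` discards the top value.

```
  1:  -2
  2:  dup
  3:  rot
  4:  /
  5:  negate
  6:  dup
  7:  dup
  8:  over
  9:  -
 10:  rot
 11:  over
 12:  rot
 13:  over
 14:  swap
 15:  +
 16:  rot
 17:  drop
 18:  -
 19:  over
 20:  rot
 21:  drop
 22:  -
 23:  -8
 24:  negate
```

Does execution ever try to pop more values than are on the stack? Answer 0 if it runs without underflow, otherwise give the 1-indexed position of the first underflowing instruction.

3

-2  -> [-2]
dup -> [-2, -2]
rot  — needs 3 operands, stack has 2 → underflow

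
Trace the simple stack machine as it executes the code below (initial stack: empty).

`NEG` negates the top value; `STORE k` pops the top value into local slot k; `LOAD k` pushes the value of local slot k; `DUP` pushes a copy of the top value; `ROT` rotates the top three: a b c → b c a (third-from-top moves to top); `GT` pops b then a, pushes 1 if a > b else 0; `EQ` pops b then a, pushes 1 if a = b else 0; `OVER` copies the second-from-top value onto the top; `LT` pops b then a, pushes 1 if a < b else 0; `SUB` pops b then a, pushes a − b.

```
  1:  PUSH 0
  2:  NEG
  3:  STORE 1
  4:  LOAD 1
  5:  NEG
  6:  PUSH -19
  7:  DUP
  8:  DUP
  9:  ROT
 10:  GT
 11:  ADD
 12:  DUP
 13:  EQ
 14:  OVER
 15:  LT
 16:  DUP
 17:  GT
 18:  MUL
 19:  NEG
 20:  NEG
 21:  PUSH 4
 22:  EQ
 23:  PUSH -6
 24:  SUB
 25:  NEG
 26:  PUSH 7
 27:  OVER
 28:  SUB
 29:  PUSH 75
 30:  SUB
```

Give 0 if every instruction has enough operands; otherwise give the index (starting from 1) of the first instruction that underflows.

0

PUSH 0    [0]
NEG       [0]
STORE 1   []
LOAD 1    [0]
NEG       [0]
PUSH -19  [0, -19]
DUP       [0, -19, -19]
DUP       [0, -19, -19, -19]
ROT       [0, -19, -19, -19]
GT        [0, -19, 0]
ADD       [0, -19]
DUP       [0, -19, -19]
EQ        [0, 1]
OVER      [0, 1, 0]
LT        [0, 0]
DUP       [0, 0, 0]
GT        [0, 0]
MUL       [0]
NEG       [0]
NEG       [0]
PUSH 4    [0, 4]
EQ        [0]
PUSH -6   [0, -6]
SUB       [6]
NEG       [-6]
PUSH 7    [-6, 7]
OVER      [-6, 7, -6]
SUB       [-6, 13]
PUSH 75   [-6, 13, 75]
SUB       [-6, -62]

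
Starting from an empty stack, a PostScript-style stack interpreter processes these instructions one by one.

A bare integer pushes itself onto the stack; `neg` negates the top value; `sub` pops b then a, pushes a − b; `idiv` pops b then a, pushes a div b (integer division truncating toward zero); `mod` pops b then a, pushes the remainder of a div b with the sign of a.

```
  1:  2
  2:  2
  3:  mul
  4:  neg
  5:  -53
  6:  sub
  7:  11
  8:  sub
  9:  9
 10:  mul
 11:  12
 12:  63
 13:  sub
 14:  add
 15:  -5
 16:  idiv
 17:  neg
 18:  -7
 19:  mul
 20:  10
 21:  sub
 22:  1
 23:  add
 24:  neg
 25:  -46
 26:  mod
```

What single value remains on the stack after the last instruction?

2    : 2
2    : 2 2
mul  : 4
neg  : -4
-53  : -4 -53
sub  : 49
11   : 49 11
sub  : 38
9    : 38 9
mul  : 342
12   : 342 12
63   : 342 12 63
sub  : 342 -51
add  : 291
-5   : 291 -5
idiv : -58
neg  : 58
-7   : 58 -7
mul  : -406
10   : -406 10
sub  : -416
1    : -416 1
add  : -415
neg  : 415
-46  : 415 -46
mod  : 1

1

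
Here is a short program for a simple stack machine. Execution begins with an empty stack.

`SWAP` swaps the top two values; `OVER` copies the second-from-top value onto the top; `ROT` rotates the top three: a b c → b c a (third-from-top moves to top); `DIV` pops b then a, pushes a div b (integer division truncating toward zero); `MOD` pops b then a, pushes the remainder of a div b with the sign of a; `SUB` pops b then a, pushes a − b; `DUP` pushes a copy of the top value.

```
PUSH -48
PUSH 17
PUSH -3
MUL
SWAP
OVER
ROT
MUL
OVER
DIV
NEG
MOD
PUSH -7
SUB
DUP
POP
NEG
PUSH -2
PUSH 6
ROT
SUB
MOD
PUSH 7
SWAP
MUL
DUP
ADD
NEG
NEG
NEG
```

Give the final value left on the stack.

PUSH -48 → -48
PUSH 17  → -48 17
PUSH -3  → -48 17 -3
MUL      → -48 -51
SWAP     → -51 -48
OVER     → -51 -48 -51
ROT      → -48 -51 -51
MUL      → -48 2601
OVER     → -48 2601 -48
DIV      → -48 -54
NEG      → -48 54
MOD      → -48
PUSH -7  → -48 -7
SUB      → -41
DUP      → -41 -41
POP      → -41
NEG      → 41
PUSH -2  → 41 -2
PUSH 6   → 41 -2 6
ROT      → -2 6 41
SUB      → -2 -35
MOD      → -2
PUSH 7   → -2 7
SWAP     → 7 -2
MUL      → -14
DUP      → -14 -14
ADD      → -28
NEG      → 28
NEG      → -28
NEG      → 28

28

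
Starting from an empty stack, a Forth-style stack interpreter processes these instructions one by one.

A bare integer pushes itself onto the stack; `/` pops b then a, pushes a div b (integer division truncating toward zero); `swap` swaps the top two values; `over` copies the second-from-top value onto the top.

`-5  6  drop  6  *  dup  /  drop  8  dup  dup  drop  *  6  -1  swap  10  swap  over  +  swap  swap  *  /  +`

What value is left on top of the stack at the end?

-5   -> [-5]
6    -> [-5, 6]
drop -> [-5]
6    -> [-5, 6]
*    -> [-30]
dup  -> [-30, -30]
/    -> [1]
drop -> []
8    -> [8]
dup  -> [8, 8]
dup  -> [8, 8, 8]
drop -> [8, 8]
*    -> [64]
6    -> [64, 6]
-1   -> [64, 6, -1]
swap -> [64, -1, 6]
10   -> [64, -1, 6, 10]
swap -> [64, -1, 10, 6]
over -> [64, -1, 10, 6, 10]
+    -> [64, -1, 10, 16]
swap -> [64, -1, 16, 10]
swap -> [64, -1, 10, 16]
*    -> [64, -1, 160]
/    -> [64, 0]
+    -> [64]

64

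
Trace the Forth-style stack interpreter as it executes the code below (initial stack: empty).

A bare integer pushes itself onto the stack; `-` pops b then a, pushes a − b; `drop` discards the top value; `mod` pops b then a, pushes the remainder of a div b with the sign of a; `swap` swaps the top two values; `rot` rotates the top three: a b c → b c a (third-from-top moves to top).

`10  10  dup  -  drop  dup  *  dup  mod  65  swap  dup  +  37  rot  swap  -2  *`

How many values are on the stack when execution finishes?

3

10    [10]
10    [10, 10]
dup   [10, 10, 10]
-     [10, 0]
drop  [10]
dup   [10, 10]
*     [100]
dup   [100, 100]
mod   [0]
65    [0, 65]
swap  [65, 0]
dup   [65, 0, 0]
+     [65, 0]
37    [65, 0, 37]
rot   [0, 37, 65]
swap  [0, 65, 37]
-2    [0, 65, 37, -2]
*     [0, 65, -74]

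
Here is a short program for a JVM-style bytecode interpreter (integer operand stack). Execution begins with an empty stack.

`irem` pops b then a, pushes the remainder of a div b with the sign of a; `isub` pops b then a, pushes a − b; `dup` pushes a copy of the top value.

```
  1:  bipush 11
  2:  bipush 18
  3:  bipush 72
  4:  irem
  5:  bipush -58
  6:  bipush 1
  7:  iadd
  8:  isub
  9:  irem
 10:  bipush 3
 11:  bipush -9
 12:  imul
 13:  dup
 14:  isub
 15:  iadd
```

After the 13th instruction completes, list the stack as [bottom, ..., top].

[11, -27, -27]

bipush 11  → 11
bipush 18  → 11 18
bipush 72  → 11 18 72
irem       → 11 18
bipush -58 → 11 18 -58
bipush 1   → 11 18 -58 1
iadd       → 11 18 -57
isub       → 11 75
irem       → 11
bipush 3   → 11 3
bipush -9  → 11 3 -9
imul       → 11 -27
dup        → 11 -27 -27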